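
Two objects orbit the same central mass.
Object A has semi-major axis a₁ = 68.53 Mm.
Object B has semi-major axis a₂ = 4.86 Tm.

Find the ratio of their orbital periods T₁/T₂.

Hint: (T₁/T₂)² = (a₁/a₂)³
a₁ = 68.53 Mm = 6.853 × 10^7 m
a₂ = 4.86 Tm = 4.86 × 10^12 m
a₁/a₂ = 1.41008 × 10^-5
T₁/T₂ = (a₁/a₂)^(3/2) = (1.41008 × 10^-5)^1.5 = 5.29501 × 10^-8

Final answer: T₁/T₂ = 5.295 × 10^-8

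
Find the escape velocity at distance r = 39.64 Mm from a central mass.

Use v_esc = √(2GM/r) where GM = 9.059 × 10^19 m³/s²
r = 39.64 Mm = 3.964 × 10^7 m
GM = 9.059 × 10^19 m³/s²
2GM/r = 2 × (9.059 × 10^19) / (3.964 × 10^7) = 4.57064 × 10^12 m²/s²
v_esc = √(2GM/r) = 2.1379 × 10^6 m/s ≈ 2138 km/s

Final answer: 2138 km/s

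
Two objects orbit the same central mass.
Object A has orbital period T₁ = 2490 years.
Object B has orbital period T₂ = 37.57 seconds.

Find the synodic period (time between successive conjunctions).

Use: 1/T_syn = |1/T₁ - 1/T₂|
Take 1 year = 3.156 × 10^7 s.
T₁ = 2490 years = 7.85844 × 10^10 s
T₂ = 37.57 seconds
1/T₁ = 1.27252 × 10^-11 s⁻¹
1/T₂ = 0.026617 s⁻¹
|1/T₁ − 1/T₂| = 0.026617 s⁻¹
T_syn = 1 / |1/T₁ − 1/T₂| = 37.57 s ≈ 37.57 seconds

Final answer: T_syn = 37.57 seconds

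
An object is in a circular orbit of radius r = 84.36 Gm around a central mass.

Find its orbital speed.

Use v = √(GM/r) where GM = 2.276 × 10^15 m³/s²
r = 84.36 Gm = 8.436 × 10^10 m
GM = 2.276 × 10^15 m³/s²
GM/r = (2.276 × 10^15) / (8.436 × 10^10) = 26979.6 m²/s²
v = √(GM/r) = 164.255 m/s ≈ 164.3 m/s

Final answer: 164.3 m/s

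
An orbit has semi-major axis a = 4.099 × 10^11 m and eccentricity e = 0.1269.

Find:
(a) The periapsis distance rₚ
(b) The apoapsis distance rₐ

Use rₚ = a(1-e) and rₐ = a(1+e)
a = 4.099 × 10^11 m
e = 0.1269:  1 − e = 0.8731,  1 + e = 1.1269
(a) rₚ = a(1 − e) = 4.099 × 10^11 m × 0.8731 = 3.57884 × 10^11 m ≈ 3.579 × 10^11 m
(b) rₐ = a(1 + e) = 4.099 × 10^11 m × 1.1269 = 4.61916 × 10^11 m ≈ 4.619 × 10^11 m

Final answer:
(a) rₚ = 3.579 × 10^11 m
(b) rₐ = 4.619 × 10^11 m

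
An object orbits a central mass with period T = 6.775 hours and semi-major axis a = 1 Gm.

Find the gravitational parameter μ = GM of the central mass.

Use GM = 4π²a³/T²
T = 6.775 hours = 24390 s
a = 1 Gm = 1 × 10^9 m
a³ = 1 × 10^27 m³
T² = 5.94872 × 10^8 s²
GM = 4π² × (1 × 10^27) / (5.94872 × 10^8) = 6.63645 × 10^19 m³/s²
GM ≈ 6.636 × 10^19 m³/s²

Final answer: GM = 6.636 × 10^19 m³/s²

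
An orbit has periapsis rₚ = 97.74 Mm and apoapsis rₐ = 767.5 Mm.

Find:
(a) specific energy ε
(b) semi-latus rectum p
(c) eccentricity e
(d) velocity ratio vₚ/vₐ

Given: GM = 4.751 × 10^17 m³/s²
rₚ = 97.74 Mm = 9.774 × 10^7 m
rₐ = 767.5 Mm = 7.675 × 10^8 m
GM = 4.751 × 10^17 m³/s²
a = (rₚ + rₐ)/2 = 4.3262 × 10^8 m
e = (rₐ − rₚ)/(rₐ + rₚ) = (6.6976 × 10^8) / (8.6524 × 10^8) = 0.774074
(a) 2a = 8.6524 × 10^8 m;  ε = −GM/(2a) = -5.49096 × 10^8 J/kg ≈ -549.1 MJ/kg
(b) 1 − e² = 0.400809;  p = a(1 − e²) = 4.3262 × 10^8 × 0.400809 = 1.73398 × 10^8 m ≈ 173.4 Mm
(c) e = 0.774074 ≈ 0.7741
(d) vₚ/vₐ = rₐ/rₚ (angular momentum) = (7.675 × 10^8) / (9.774 × 10^7) = 7.85247 ≈ 7.852

Final answer:
(a) specific energy ε = -549.1 MJ/kg
(b) semi-latus rectum p = 173.4 Mm
(c) eccentricity e = 0.7741
(d) velocity ratio vₚ/vₐ = 7.852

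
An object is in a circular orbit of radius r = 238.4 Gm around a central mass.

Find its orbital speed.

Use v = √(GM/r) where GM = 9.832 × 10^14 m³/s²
r = 238.4 Gm = 2.384 × 10^11 m
GM = 9.832 × 10^14 m³/s²
GM/r = (9.832 × 10^14) / (2.384 × 10^11) = 4124.16 m²/s²
v = √(GM/r) = 64.2196 m/s ≈ 64.22 m/s

Final answer: 64.22 m/s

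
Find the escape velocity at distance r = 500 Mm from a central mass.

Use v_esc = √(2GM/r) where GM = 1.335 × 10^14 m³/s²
r = 500 Mm = 5 × 10^8 m
GM = 1.335 × 10^14 m³/s²
2GM/r = 2 × (1.335 × 10^14) / (5 × 10^8) = 534000 m²/s²
v_esc = √(2GM/r) = 730.753 m/s ≈ 730.8 m/s

Final answer: 730.8 m/s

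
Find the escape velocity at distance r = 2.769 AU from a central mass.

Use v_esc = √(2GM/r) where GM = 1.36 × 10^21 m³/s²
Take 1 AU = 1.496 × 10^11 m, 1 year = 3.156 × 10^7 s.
r = 2.769 AU = 4.14242 × 10^11 m
GM = 1.36 × 10^21 m³/s²
2GM/r = 2 × (1.36 × 10^21) / (4.14242 × 10^11) = 6.5662 × 10^9 m²/s²
v_esc = √(2GM/r) = 81032.1 m/s ≈ 17.09 AU/year

Final answer: 17.09 AU/year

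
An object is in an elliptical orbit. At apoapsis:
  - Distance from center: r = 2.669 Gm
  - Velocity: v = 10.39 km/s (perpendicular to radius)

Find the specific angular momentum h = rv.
r = 2.669 Gm = 2.669 × 10^9 m
v = 10.39 km/s = 10390 m/s
h = rv = 2.669 × 10^9 × 10390 = 2.77309 × 10^13 m²/s ≈ 2.773 × 10^13 m²/s

Final answer: h = 2.773 × 10^13 m²/s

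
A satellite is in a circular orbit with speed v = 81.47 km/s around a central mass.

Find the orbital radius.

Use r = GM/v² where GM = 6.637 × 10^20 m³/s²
v = 81.47 km/s = 81470 m/s
GM = 6.637 × 10^20 m³/s²
v² = 6.63736 × 10^9 m²/s²
r = GM/v² = (6.637 × 10^20) / (6.63736 × 10^9) = 9.99946 × 10^10 m ≈ 99.99 Gm

Final answer: 99.99 Gm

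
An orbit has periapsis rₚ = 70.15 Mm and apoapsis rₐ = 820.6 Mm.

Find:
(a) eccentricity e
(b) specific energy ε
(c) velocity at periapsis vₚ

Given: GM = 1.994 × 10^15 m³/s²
rₚ = 70.15 Mm = 7.015 × 10^7 m
rₐ = 820.6 Mm = 8.206 × 10^8 m
GM = 1.994 × 10^15 m³/s²
a = (rₚ + rₐ)/2 = 4.45375 × 10^8 m
e = (rₐ − rₚ)/(rₐ + rₚ) = (7.5045 × 10^8) / (8.9075 × 10^8) = 0.842492
(a) e = 0.842492 ≈ 0.8425
(b) 2a = 8.9075 × 10^8 m;  ε = −GM/(2a) = -2.23856 × 10^6 J/kg ≈ -2.239 MJ/kg
(c) vₚ² = GM (2/rₚ − 1/a) = 1.994 × 10^15 × (2.85103 × 10^-8 − 2.2453 × 10^-9) = 5.23725 × 10^7 m²/s²;  vₚ = 7236.88 m/s ≈ 7.237 km/s

Final answer:
(a) eccentricity e = 0.8425
(b) specific energy ε = -2.239 MJ/kg
(c) velocity at periapsis vₚ = 7.237 km/s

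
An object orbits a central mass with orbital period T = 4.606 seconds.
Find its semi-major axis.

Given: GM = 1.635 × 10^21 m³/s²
T = 4.606 seconds
GM = 1.635 × 10^21 m³/s²
Kepler's third law: a³ = GM T² / (4π²)
T² = 21.2152 s²
a³ = (1.635 × 10^21) × 21.2152 / (4π²) = 8.7863 × 10^20 m³
a = (a³)^(1/3) = 9.57786 × 10^6 m ≈ 9.578 Mm

Final answer: 9.578 Mm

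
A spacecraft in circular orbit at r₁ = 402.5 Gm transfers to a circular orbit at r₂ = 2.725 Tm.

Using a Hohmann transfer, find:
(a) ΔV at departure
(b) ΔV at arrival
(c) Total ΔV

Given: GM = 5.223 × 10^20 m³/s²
r₁ = 402.5 Gm = 4.025 × 10^11 m
r₂ = 2.725 Tm = 2.725 × 10^12 m
GM = 5.223 × 10^20 m³/s²
Transfer ellipse: a_t = (r₁ + r₂)/2 = 1.56375 × 10^12 m
Circular speed at r₁: v₁ = √(GM/r₁) = 36022.8 m/s
Transfer speed at r₁ (periapsis): v₁ₜ = √(GM(2/r₁ − 1/a_t)) = 47552.9 m/s
(a) ΔV₁ = v₁ₜ − v₁ = 11530.1 m/s ≈ 11.53 km/s
Circular speed at r₂: v₂ = √(GM/r₂) = 13844.5 m/s
Transfer speed at r₂ (apoapsis): v₂ₜ = √(GM(2/r₂ − 1/a_t)) = 7023.86 m/s
(b) ΔV₂ = v₂ − v₂ₜ = 6820.62 m/s ≈ 6.821 km/s
(c) ΔV_total = ΔV₁ + ΔV₂ = 18350.7 m/s ≈ 18.35 km/s

Final answer:
(a) ΔV₁ = 11.53 km/s
(b) ΔV₂ = 6.821 km/s
(c) ΔV_total = 18.35 km/s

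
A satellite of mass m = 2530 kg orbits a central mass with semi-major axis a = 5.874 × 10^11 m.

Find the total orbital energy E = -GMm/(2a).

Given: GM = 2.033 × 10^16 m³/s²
a = 5.874 × 10^11 m
GM = 2.033 × 10^16 m³/s²
2a = 1.1748 × 10^12 m
GMm = 2.033 × 10^16 × 2530 = 5.14349 × 10^19 m³·kg/s²
E = −GMm/(2a) = -4.37818 × 10^7 J ≈ -43.78 MJ

Final answer: -43.78 MJ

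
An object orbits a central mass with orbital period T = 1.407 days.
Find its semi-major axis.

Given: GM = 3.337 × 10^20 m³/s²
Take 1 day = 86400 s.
T = 1.407 days = 121565 s
GM = 3.337 × 10^20 m³/s²
Kepler's third law: a³ = GM T² / (4π²)
T² = 1.4778 × 10^10 s²
a³ = (3.337 × 10^20) × (1.4778 × 10^10) / (4π²) = 1.24914 × 10^29 m³
a = (a³)^(1/3) = 4.99886 × 10^9 m ≈ 4.999 Gm

Final answer: 4.999 Gm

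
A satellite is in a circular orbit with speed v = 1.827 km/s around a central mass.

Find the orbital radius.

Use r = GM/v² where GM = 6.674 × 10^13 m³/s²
v = 1.827 km/s = 1827 m/s
GM = 6.674 × 10^13 m³/s²
v² = 3.33793 × 10^6 m²/s²
r = GM/v² = (6.674 × 10^13) / (3.33793 × 10^6) = 1.99944 × 10^7 m ≈ 19.99 Mm

Final answer: 19.99 Mm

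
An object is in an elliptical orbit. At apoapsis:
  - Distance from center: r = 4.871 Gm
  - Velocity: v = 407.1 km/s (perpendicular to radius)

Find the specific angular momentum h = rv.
r = 4.871 Gm = 4.871 × 10^9 m
v = 407.1 km/s = 407100 m/s
h = rv = 4.871 × 10^9 × 407100 = 1.98298 × 10^15 m²/s ≈ 1.983 × 10^15 m²/s

Final answer: h = 1.983 × 10^15 m²/s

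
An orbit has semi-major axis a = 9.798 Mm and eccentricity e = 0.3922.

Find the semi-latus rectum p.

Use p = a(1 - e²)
a = 9.798 Mm = 9.798 × 10^6 m
e = 0.3922,  e² = 0.153821,  1 − e² = 0.846179
p = a(1 − e²) = 9.798 × 10^6 m × 0.846179 = 8.29086 × 10^6 m ≈ 8.291 Mm

Final answer: p = 8.291 Mm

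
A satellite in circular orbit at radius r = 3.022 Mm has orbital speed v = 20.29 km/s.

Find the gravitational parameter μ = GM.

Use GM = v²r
r = 3.022 Mm = 3.022 × 10^6 m
v = 20.29 km/s = 20290 m/s
v² = 4.11684 × 10^8 m²/s²
GM = v²r = 4.11684 × 10^8 × 3.022 × 10^6 = 1.24411 × 10^15 m³/s²
GM ≈ 1.244 × 10^15 m³/s²

Final answer: GM = 1.244 × 10^15 m³/s²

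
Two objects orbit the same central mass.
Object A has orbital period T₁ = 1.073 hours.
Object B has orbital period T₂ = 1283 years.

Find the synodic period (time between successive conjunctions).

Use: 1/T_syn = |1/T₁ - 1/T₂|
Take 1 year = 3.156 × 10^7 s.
T₁ = 1.073 hours = 3862.8 s
T₂ = 1283 years = 4.04915 × 10^10 s
1/T₁ = 0.00025888 s⁻¹
1/T₂ = 2.46966 × 10^-11 s⁻¹
|1/T₁ − 1/T₂| = 0.00025888 s⁻¹
T_syn = 1 / |1/T₁ − 1/T₂| = 3862.8 s ≈ 1.073 hours

Final answer: T_syn = 1.073 hours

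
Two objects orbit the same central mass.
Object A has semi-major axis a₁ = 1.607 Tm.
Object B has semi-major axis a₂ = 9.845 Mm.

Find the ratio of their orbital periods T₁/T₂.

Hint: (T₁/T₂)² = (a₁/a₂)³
a₁ = 1.607 Tm = 1.607 × 10^12 m
a₂ = 9.845 Mm = 9.845 × 10^6 m
a₁/a₂ = 163230
T₁/T₂ = (a₁/a₂)^(3/2) = (163230)^1.5 = 6.59478 × 10^7

Final answer: T₁/T₂ = 6.595 × 10^7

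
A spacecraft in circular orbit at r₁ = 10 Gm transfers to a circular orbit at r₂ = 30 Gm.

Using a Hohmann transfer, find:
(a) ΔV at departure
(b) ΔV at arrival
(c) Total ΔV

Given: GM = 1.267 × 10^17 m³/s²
r₁ = 10 Gm = 1 × 10^10 m
r₂ = 30 Gm = 3 × 10^10 m
GM = 1.267 × 10^17 m³/s²
Transfer ellipse: a_t = (r₁ + r₂)/2 = 2 × 10^10 m
Circular speed at r₁: v₁ = √(GM/r₁) = 3559.49 m/s
Transfer speed at r₁ (periapsis): v₁ₜ = √(GM(2/r₁ − 1/a_t)) = 4359.47 m/s
(a) ΔV₁ = v₁ₜ − v₁ = 799.978 m/s ≈ 800 m/s
Circular speed at r₂: v₂ = √(GM/r₂) = 2055.08 m/s
Transfer speed at r₂ (apoapsis): v₂ₜ = √(GM(2/r₂ − 1/a_t)) = 1453.16 m/s
(b) ΔV₂ = v₂ − v₂ₜ = 601.918 m/s ≈ 601.9 m/s
(c) ΔV_total = ΔV₁ + ΔV₂ = 1401.9 m/s ≈ 1.402 km/s

Final answer:
(a) ΔV₁ = 800 m/s
(b) ΔV₂ = 601.9 m/s
(c) ΔV_total = 1.402 km/s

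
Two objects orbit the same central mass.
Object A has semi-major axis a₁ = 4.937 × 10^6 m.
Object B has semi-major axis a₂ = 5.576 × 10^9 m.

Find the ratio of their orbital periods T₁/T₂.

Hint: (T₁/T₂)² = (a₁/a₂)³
a₁ = 4.937 × 10^6 m
a₂ = 5.576 × 10^9 m
a₁/a₂ = 0.000885402
T₁/T₂ = (a₁/a₂)^(3/2) = (0.000885402)^1.5 = 2.63457 × 10^-5

Final answer: T₁/T₂ = 2.635 × 10^-5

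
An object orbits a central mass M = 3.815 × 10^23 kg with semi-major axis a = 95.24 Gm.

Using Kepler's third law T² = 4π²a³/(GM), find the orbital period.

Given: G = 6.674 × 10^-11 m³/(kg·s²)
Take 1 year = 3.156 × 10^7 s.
M = 3.815 × 10^23 kg
GM = G × M = 6.674 × 10^-11 × 3.815 × 10^23 = 2.54613 × 10^13 m³/s²
a = 95.24 Gm = 9.524 × 10^10 m
a³ = 8.63889 × 10^32 m³
T = 2π √(a³/GM) = 2π √((8.63889 × 10^32) / (2.54613 × 10^13)) = 2π × 5.8249 × 10^9 s
T = 3.65989 × 10^10 s ≈ 1160 years

Final answer: 1160 years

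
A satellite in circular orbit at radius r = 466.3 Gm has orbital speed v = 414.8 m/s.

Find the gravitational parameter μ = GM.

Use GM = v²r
r = 466.3 Gm = 4.663 × 10^11 m
v = 414.8 m/s
v² = 172059 m²/s²
GM = v²r = 172059 × 4.663 × 10^11 = 8.02311 × 10^16 m³/s²
GM ≈ 8.023 × 10^16 m³/s²

Final answer: GM = 8.023 × 10^16 m³/s²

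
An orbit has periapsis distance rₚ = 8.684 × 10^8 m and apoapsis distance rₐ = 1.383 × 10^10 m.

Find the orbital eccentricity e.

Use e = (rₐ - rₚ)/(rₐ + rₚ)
rₚ = 8.684 × 10^8 m
rₐ = 1.383 × 10^10 m
rₐ − rₚ = 1.29616 × 10^10 m
rₐ + rₚ = 1.46984 × 10^10 m
e = (rₐ − rₚ)/(rₐ + rₚ) = 0.881837

Final answer: e = 0.8818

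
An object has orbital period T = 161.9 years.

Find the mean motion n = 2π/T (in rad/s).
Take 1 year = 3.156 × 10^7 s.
T = 161.9 years = 5.10956 × 10^9 s
n = 2π / (5.10956 × 10^9 s) = 1.22969 × 10^-9 rad/s ≈ 1.23 × 10^-9 rad/s

Final answer: n = 1.23 × 10^-9 rad/s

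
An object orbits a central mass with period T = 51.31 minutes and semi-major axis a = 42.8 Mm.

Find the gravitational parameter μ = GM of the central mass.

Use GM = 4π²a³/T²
T = 51.31 minutes = 3078.6 s
a = 42.8 Mm = 4.28 × 10^7 m
a³ = 7.84028 × 10^22 m³
T² = 9.47778 × 10^6 s²
GM = 4π² × (7.84028 × 10^22) / (9.47778 × 10^6) = 3.26576 × 10^17 m³/s²
GM ≈ 3.266 × 10^17 m³/s²

Final answer: GM = 3.266 × 10^17 m³/s²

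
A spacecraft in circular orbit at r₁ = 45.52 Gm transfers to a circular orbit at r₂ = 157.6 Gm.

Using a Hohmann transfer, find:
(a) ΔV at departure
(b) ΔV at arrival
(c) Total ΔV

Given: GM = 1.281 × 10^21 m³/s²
r₁ = 45.52 Gm = 4.552 × 10^10 m
r₂ = 157.6 Gm = 1.576 × 10^11 m
GM = 1.281 × 10^21 m³/s²
Transfer ellipse: a_t = (r₁ + r₂)/2 = 1.0156 × 10^11 m
Circular speed at r₁: v₁ = √(GM/r₁) = 167754 m/s
Transfer speed at r₁ (periapsis): v₁ₜ = √(GM(2/r₁ − 1/a_t)) = 208973 m/s
(a) ΔV₁ = v₁ₜ − v₁ = 41218.8 m/s ≈ 41.22 km/s
Circular speed at r₂: v₂ = √(GM/r₂) = 90156.4 m/s
Transfer speed at r₂ (apoapsis): v₂ₜ = √(GM(2/r₂ − 1/a_t)) = 60358.2 m/s
(b) ΔV₂ = v₂ − v₂ₜ = 29798.2 m/s ≈ 29.8 km/s
(c) ΔV_total = ΔV₁ + ΔV₂ = 71017 m/s ≈ 71.02 km/s

Final answer:
(a) ΔV₁ = 41.22 km/s
(b) ΔV₂ = 29.8 km/s
(c) ΔV_total = 71.02 km/s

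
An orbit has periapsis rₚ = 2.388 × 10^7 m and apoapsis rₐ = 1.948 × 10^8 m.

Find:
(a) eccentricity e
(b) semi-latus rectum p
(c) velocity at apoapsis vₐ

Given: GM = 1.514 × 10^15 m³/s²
rₚ = 2.388 × 10^7 m
rₐ = 1.948 × 10^8 m
GM = 1.514 × 10^15 m³/s²
a = (rₚ + rₐ)/2 = 1.0934 × 10^8 m
e = (rₐ − rₚ)/(rₐ + rₚ) = (1.7092 × 10^8) / (2.1868 × 10^8) = 0.781599
(a) e = 0.781599 ≈ 0.7816
(b) 1 − e² = 0.389103;  p = a(1 − e²) = 1.0934 × 10^8 × 0.389103 = 4.25446 × 10^7 m ≈ 4.254 × 10^7 m
(c) vₐ² = GM (2/rₐ − 1/a) = 1.514 × 10^15 × (1.02669 × 10^-8 − 9.14578 × 10^-9) = 1.69743 × 10^6 m²/s²;  vₐ = 1302.86 m/s ≈ 1.303 km/s

Final answer:
(a) eccentricity e = 0.7816
(b) semi-latus rectum p = 4.254 × 10^7 m
(c) velocity at apoapsis vₐ = 1.303 km/s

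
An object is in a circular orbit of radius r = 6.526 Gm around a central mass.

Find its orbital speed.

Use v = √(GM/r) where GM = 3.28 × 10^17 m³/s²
r = 6.526 Gm = 6.526 × 10^9 m
GM = 3.28 × 10^17 m³/s²
GM/r = (3.28 × 10^17) / (6.526 × 10^9) = 5.02605 × 10^7 m²/s²
v = √(GM/r) = 7089.46 m/s ≈ 7.089 km/s

Final answer: 7.089 km/s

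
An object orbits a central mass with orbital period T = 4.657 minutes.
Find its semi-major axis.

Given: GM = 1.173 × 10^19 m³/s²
T = 4.657 minutes = 279.42 s
GM = 1.173 × 10^19 m³/s²
Kepler's third law: a³ = GM T² / (4π²)
T² = 78075.5 s²
a³ = (1.173 × 10^19) × 78075.5 / (4π²) = 2.31981 × 10^22 m³
a = (a³)^(1/3) = 2.85201 × 10^7 m ≈ 28.52 Mm

Final answer: 28.52 Mm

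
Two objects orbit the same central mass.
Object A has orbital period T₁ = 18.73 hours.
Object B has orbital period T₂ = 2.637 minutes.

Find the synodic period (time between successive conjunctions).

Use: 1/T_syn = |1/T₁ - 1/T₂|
T₁ = 18.73 hours = 67428 s
T₂ = 2.637 minutes = 158.22 s
1/T₁ = 1.48306 × 10^-5 s⁻¹
1/T₂ = 0.00632031 s⁻¹
|1/T₁ − 1/T₂| = 0.00630548 s⁻¹
T_syn = 1 / |1/T₁ − 1/T₂| = 158.592 s ≈ 2.643 minutes

Final answer: T_syn = 2.643 minutes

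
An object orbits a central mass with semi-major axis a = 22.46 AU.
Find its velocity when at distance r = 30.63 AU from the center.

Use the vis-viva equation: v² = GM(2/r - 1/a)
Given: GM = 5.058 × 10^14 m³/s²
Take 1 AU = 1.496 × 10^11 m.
a = 22.46 AU = 3.36002 × 10^12 m
r = 30.63 AU = 4.58225 × 10^12 m
GM = 5.058 × 10^14 m³/s²
2/r − 1/a = 4.36467 × 10^-13 − 2.97618 × 10^-13 = 1.38849 × 10^-13 m⁻¹
v² = GM (2/r − 1/a) = 70.23 m²/s²
v = 8.38033 m/s ≈ 8.38 m/s

Final answer: 8.38 m/s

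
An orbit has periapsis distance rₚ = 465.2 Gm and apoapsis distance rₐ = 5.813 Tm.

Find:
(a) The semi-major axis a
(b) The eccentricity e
rₚ = 465.2 Gm = 4.652 × 10^11 m
rₐ = 5.813 Tm = 5.813 × 10^12 m
(a) a = (rₚ + rₐ)/2 = 3.1391 × 10^12 m ≈ 3.139 Tm
(b) e = (rₐ − rₚ)/(rₐ + rₚ) = (5.3478 × 10^12) / (6.2782 × 10^12) = 0.851805

Final answer:
(a) a = 3.139 Tm
(b) e = 0.8518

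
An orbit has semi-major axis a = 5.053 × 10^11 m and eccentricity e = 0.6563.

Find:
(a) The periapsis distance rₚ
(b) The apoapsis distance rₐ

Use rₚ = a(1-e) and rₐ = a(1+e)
a = 5.053 × 10^11 m
e = 0.6563:  1 − e = 0.3437,  1 + e = 1.6563
(a) rₚ = a(1 − e) = 5.053 × 10^11 m × 0.3437 = 1.73672 × 10^11 m ≈ 1.737 × 10^11 m
(b) rₐ = a(1 + e) = 5.053 × 10^11 m × 1.6563 = 8.36928 × 10^11 m ≈ 8.369 × 10^11 m

Final answer:
(a) rₚ = 1.737 × 10^11 m
(b) rₐ = 8.369 × 10^11 m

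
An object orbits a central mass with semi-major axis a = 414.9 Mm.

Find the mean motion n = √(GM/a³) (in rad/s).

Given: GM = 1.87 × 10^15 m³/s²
a = 414.9 Mm = 4.149 × 10^8 m
GM = 1.87 × 10^15 m³/s²
a³ = 7.14217 × 10^25 m³
GM/a³ = (1.87 × 10^15) / (7.14217 × 10^25) = 2.61825 × 10^-11 s⁻²
n = √(GM/a³) = 5.11688 × 10^-6 rad/s ≈ 5.117 × 10^-6 rad/s

Final answer: n = 5.117 × 10^-6 rad/s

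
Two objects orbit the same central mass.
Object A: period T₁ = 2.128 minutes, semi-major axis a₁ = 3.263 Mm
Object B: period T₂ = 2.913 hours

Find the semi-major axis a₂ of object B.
T₁ = 2.128 minutes = 127.68 s
T₂ = 2.913 hours = 10486.8 s
a₁ = 3.263 Mm = 3.263 × 10^6 m
Kepler's third law: (T₂/T₁)² = (a₂/a₁)³  ⇒  a₂ = a₁ (T₂/T₁)^(2/3)
T₂/T₁ = 82.1335
(T₂/T₁)^(2/3) = 18.895
a₂ = 3.263 × 10^6 m × 18.895 = 6.16544 × 10^7 m ≈ 61.65 Mm

Final answer: a₂ = 61.65 Mm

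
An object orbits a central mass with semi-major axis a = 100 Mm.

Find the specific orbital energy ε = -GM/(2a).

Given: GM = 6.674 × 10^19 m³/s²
a = 100 Mm = 1 × 10^8 m
GM = 6.674 × 10^19 m³/s²
2a = 2 × 10^8 m
ε = −GM/(2a) = -3.337 × 10^11 J/kg ≈ -333.7 GJ/kg

Final answer: -333.7 GJ/kg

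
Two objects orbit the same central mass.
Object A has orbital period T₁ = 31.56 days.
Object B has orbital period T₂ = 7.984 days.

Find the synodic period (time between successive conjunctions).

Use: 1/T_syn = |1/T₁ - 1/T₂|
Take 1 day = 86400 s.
T₁ = 31.56 days = 2.72678 × 10^6 s
T₂ = 7.984 days = 689818 s
1/T₁ = 3.66732 × 10^-7 s⁻¹
1/T₂ = 1.44966 × 10^-6 s⁻¹
|1/T₁ − 1/T₂| = 1.08293 × 10^-6 s⁻¹
T_syn = 1 / |1/T₁ − 1/T₂| = 923424 s ≈ 10.69 days

Final answer: T_syn = 10.69 days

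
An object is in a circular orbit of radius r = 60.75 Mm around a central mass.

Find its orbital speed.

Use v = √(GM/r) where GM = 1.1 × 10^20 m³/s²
r = 60.75 Mm = 6.075 × 10^7 m
GM = 1.1 × 10^20 m³/s²
GM/r = (1.1 × 10^20) / (6.075 × 10^7) = 1.8107 × 10^12 m²/s²
v = √(GM/r) = 1.34562 × 10^6 m/s ≈ 1346 km/s

Final answer: 1346 km/s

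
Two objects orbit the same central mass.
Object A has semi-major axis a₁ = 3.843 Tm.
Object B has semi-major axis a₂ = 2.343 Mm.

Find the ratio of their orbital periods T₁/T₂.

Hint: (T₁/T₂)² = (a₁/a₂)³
a₁ = 3.843 Tm = 3.843 × 10^12 m
a₂ = 2.343 Mm = 2.343 × 10^6 m
a₁/a₂ = 1.6402 × 10^6
T₁/T₂ = (a₁/a₂)^(3/2) = (1.6402 × 10^6)^1.5 = 2.10062 × 10^9

Final answer: T₁/T₂ = 2.101 × 10^9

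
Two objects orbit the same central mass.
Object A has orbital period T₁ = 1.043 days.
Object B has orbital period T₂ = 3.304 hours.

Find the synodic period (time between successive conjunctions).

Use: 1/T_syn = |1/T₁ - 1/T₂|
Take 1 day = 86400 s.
T₁ = 1.043 days = 90115.2 s
T₂ = 3.304 hours = 11894.4 s
1/T₁ = 1.10969 × 10^-5 s⁻¹
1/T₂ = 8.40732 × 10^-5 s⁻¹
|1/T₁ − 1/T₂| = 7.29763 × 10^-5 s⁻¹
T_syn = 1 / |1/T₁ − 1/T₂| = 13703.1 s ≈ 3.806 hours

Final answer: T_syn = 3.806 hours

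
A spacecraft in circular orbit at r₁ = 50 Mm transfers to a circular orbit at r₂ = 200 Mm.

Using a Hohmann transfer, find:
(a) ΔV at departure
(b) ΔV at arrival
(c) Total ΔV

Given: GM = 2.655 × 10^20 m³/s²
r₁ = 50 Mm = 5 × 10^7 m
r₂ = 200 Mm = 2 × 10^8 m
GM = 2.655 × 10^20 m³/s²
Transfer ellipse: a_t = (r₁ + r₂)/2 = 1.25 × 10^8 m
Circular speed at r₁: v₁ = √(GM/r₁) = 2.30434 × 10^6 m/s
Transfer speed at r₁ (periapsis): v₁ₜ = √(GM(2/r₁ − 1/a_t)) = 2.91479 × 10^6 m/s
(a) ΔV₁ = v₁ₜ − v₁ = 610446 m/s ≈ 610.4 km/s
Circular speed at r₂: v₂ = √(GM/r₂) = 1.15217 × 10^6 m/s
Transfer speed at r₂ (apoapsis): v₂ₜ = √(GM(2/r₂ − 1/a_t)) = 728697 m/s
(b) ΔV₂ = v₂ − v₂ₜ = 423474 m/s ≈ 423.5 km/s
(c) ΔV_total = ΔV₁ + ΔV₂ = 1.03392 × 10^6 m/s ≈ 1034 km/s

Final answer:
(a) ΔV₁ = 610.4 km/s
(b) ΔV₂ = 423.5 km/s
(c) ΔV_total = 1034 km/s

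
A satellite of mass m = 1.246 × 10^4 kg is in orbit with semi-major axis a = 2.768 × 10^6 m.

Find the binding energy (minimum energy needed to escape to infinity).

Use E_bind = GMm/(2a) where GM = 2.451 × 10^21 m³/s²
a = 2.768 × 10^6 m
GM = 2.451 × 10^21 m³/s²
m = 1.246 × 10^4 kg
GMm = 2.451 × 10^21 × 12460 = 3.05395 × 10^25 m³·kg/s²
2a = 5.536 × 10^6 m
E_bind = GMm/(2a) = 5.51652 × 10^18 J ≈ 5.517 EJ

Final answer: 5.517 EJ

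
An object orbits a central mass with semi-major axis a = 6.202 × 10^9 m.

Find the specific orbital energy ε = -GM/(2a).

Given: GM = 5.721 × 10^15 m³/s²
a = 6.202 × 10^9 m
GM = 5.721 × 10^15 m³/s²
2a = 1.2404 × 10^10 m
ε = −GM/(2a) = -461222 J/kg ≈ -461.2 kJ/kg

Final answer: -461.2 kJ/kg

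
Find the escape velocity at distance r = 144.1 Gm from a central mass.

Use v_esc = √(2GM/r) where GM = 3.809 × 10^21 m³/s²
r = 144.1 Gm = 1.441 × 10^11 m
GM = 3.809 × 10^21 m³/s²
2GM/r = 2 × (3.809 × 10^21) / (1.441 × 10^11) = 5.28661 × 10^10 m²/s²
v_esc = √(2GM/r) = 229926 m/s ≈ 229.9 km/s

Final answer: 229.9 km/s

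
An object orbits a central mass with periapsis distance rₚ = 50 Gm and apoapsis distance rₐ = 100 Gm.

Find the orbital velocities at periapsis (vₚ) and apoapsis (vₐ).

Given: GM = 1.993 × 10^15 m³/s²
rₚ = 50 Gm = 5 × 10^10 m
rₐ = 100 Gm = 1 × 10^11 m
GM = 1.993 × 10^15 m³/s²
a = (rₚ + rₐ)/2 = 7.5 × 10^10 m
Vis-viva: v² = GM (2/r − 1/a)
vₚ² = 1.993 × 10^15 × (4 × 10^-11 − 1.33333 × 10^-11) = 53146.7 m²/s²
vₚ = 230.536 m/s ≈ 230.5 m/s
vₐ² = 1.993 × 10^15 × (2 × 10^-11 − 1.33333 × 10^-11) = 13286.7 m²/s²
vₐ = 115.268 m/s ≈ 115.3 m/s

Final answer: vₚ = 230.5 m/s, vₐ = 115.3 m/s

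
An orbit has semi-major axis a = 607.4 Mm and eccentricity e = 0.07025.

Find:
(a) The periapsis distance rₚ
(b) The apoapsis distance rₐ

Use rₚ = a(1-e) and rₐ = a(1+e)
a = 607.4 Mm = 6.074 × 10^8 m
e = 0.07025:  1 − e = 0.92975,  1 + e = 1.07025
(a) rₚ = a(1 − e) = 6.074 × 10^8 m × 0.92975 = 5.6473 × 10^8 m ≈ 564.7 Mm
(b) rₐ = a(1 + e) = 6.074 × 10^8 m × 1.07025 = 6.5007 × 10^8 m ≈ 650.1 Mm

Final answer:
(a) rₚ = 564.7 Mm
(b) rₐ = 650.1 Mm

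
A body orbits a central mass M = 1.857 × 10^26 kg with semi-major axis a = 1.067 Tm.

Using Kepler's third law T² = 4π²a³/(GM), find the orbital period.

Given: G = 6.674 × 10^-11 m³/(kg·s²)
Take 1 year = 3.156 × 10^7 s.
M = 1.857 × 10^26 kg
GM = G × M = 6.674 × 10^-11 × 1.857 × 10^26 = 1.23936 × 10^16 m³/s²
a = 1.067 Tm = 1.067 × 10^12 m
a³ = 1.21477 × 10^36 m³
T = 2π √(a³/GM) = 2π √((1.21477 × 10^36) / (1.23936 × 10^16)) = 2π × 9.90028 × 10^9 s
T = 6.22053 × 10^10 s ≈ 1971 years

Final answer: 1971 years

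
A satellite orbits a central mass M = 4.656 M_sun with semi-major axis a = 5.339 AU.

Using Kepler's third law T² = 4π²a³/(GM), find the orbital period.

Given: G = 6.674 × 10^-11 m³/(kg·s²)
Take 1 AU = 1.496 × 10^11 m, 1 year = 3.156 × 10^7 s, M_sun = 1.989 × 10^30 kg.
M = 4.656 M_sun = 9.26078 × 10^30 kg
GM = G × M = 6.674 × 10^-11 × 9.26078 × 10^30 = 6.18065 × 10^20 m³/s²
a = 5.339 AU = 7.98714 × 10^11 m
a³ = 5.09536 × 10^35 m³
T = 2π √(a³/GM) = 2π √((5.09536 × 10^35) / (6.18065 × 10^20)) = 2π × 2.87125 × 10^7 s
T = 1.80406 × 10^8 s ≈ 5.716 years

Final answer: 5.716 years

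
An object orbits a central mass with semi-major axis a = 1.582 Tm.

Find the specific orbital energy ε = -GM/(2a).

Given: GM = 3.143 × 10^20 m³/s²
a = 1.582 Tm = 1.582 × 10^12 m
GM = 3.143 × 10^20 m³/s²
2a = 3.164 × 10^12 m
ε = −GM/(2a) = -9.93363 × 10^7 J/kg ≈ -99.34 MJ/kg

Final answer: -99.34 MJ/kg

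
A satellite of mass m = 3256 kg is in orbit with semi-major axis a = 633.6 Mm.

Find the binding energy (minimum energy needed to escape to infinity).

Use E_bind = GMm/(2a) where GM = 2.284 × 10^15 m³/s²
a = 633.6 Mm = 6.336 × 10^8 m
GM = 2.284 × 10^15 m³/s²
m = 3256 kg
GMm = 2.284 × 10^15 × 3256 = 7.4367 × 10^18 m³·kg/s²
2a = 1.2672 × 10^9 m
E_bind = GMm/(2a) = 5.86861 × 10^9 J ≈ 5.869 GJ

Final answer: 5.869 GJ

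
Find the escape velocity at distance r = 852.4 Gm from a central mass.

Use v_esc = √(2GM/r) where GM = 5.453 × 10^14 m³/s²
r = 852.4 Gm = 8.524 × 10^11 m
GM = 5.453 × 10^14 m³/s²
2GM/r = 2 × (5.453 × 10^14) / (8.524 × 10^11) = 1279.45 m²/s²
v_esc = √(2GM/r) = 35.7693 m/s ≈ 35.77 m/s

Final answer: 35.77 m/s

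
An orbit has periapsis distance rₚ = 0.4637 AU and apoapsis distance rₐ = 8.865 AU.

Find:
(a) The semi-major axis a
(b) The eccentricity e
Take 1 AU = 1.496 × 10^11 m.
rₚ = 0.4637 AU = 6.93695 × 10^10 m
rₐ = 8.865 AU = 1.3262 × 10^12 m
(a) a = (rₚ + rₐ)/2 = 6.97787 × 10^11 m ≈ 4.664 AU
(b) e = (rₐ − rₚ)/(rₐ + rₚ) = (1.25683 × 10^12) / (1.39557 × 10^12) = 0.900586

Final answer:
(a) a = 4.664 AU
(b) e = 0.9006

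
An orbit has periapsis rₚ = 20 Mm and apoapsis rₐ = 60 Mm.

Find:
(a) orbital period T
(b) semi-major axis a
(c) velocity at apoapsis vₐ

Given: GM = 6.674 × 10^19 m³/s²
rₚ = 20 Mm = 2 × 10^7 m
rₐ = 60 Mm = 6 × 10^7 m
GM = 6.674 × 10^19 m³/s²
a = (rₚ + rₐ)/2 = 4 × 10^7 m
e = (rₐ − rₚ)/(rₐ + rₚ) = (4 × 10^7) / (8 × 10^7) = 0.5
(a) a³ = 6.4 × 10^22 m³;  T = 2π √(a³/GM) = 2π × 30.9668 s = 194.57 s ≈ 3.243 minutes
(b) a = 4 × 10^7 m ≈ 40 Mm
(c) vₐ² = GM (2/rₐ − 1/a) = 6.674 × 10^19 × (3.33333 × 10^-8 − 2.5 × 10^-8) = 5.56167 × 10^11 m²/s²;  vₐ = 745766 m/s ≈ 745.8 km/s

Final answer:
(a) orbital period T = 3.243 minutes
(b) semi-major axis a = 40 Mm
(c) velocity at apoapsis vₐ = 745.8 km/s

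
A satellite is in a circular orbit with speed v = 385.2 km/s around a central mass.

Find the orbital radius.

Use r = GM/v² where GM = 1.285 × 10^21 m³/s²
v = 385.2 km/s = 385200 m/s
GM = 1.285 × 10^21 m³/s²
v² = 1.48379 × 10^11 m²/s²
r = GM/v² = (1.285 × 10^21) / (1.48379 × 10^11) = 8.66025 × 10^9 m ≈ 8.66 Gm

Final answer: 8.66 Gm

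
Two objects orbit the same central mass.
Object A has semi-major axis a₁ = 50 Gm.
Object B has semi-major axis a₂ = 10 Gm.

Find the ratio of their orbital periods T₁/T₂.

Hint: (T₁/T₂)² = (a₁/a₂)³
a₁ = 50 Gm = 5 × 10^10 m
a₂ = 10 Gm = 1 × 10^10 m
a₁/a₂ = 5
T₁/T₂ = (a₁/a₂)^(3/2) = (5)^1.5 = 11.1803

Final answer: T₁/T₂ = 11.18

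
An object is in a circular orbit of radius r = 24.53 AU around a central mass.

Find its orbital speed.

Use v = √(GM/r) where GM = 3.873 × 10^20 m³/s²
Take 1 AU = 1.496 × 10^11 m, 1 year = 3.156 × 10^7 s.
r = 24.53 AU = 3.66969 × 10^12 m
GM = 3.873 × 10^20 m³/s²
GM/r = (3.873 × 10^20) / (3.66969 × 10^12) = 1.0554 × 10^8 m²/s²
v = √(GM/r) = 10273.3 m/s ≈ 2.167 AU/year

Final answer: 2.167 AU/year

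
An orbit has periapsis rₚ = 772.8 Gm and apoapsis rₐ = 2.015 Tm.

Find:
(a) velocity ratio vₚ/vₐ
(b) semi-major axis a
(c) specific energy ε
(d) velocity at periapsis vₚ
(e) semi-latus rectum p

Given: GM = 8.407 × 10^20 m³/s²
rₚ = 772.8 Gm = 7.728 × 10^11 m
rₐ = 2.015 Tm = 2.015 × 10^12 m
GM = 8.407 × 10^20 m³/s²
a = (rₚ + rₐ)/2 = 1.3939 × 10^12 m
e = (rₐ − rₚ)/(rₐ + rₚ) = (1.2422 × 10^12) / (2.7878 × 10^12) = 0.445584
(a) vₚ/vₐ = rₐ/rₚ (angular momentum) = (2.015 × 10^12) / (7.728 × 10^11) = 2.6074 ≈ 2.607
(b) a = 1.3939 × 10^12 m ≈ 1.394 Tm
(c) 2a = 2.7878 × 10^12 m;  ε = −GM/(2a) = -3.01564 × 10^8 J/kg ≈ -301.6 MJ/kg
(d) vₚ² = GM (2/rₚ − 1/a) = 8.407 × 10^20 × (2.58799 × 10^-12 − 7.17412 × 10^-13) = 1.5726 × 10^9 m²/s²;  vₚ = 39656 m/s ≈ 39.66 km/s
(e) 1 − e² = 0.801455;  p = a(1 − e²) = 1.3939 × 10^12 × 0.801455 = 1.11715 × 10^12 m ≈ 1.117 Tm

Final answer:
(a) velocity ratio vₚ/vₐ = 2.607
(b) semi-major axis a = 1.394 Tm
(c) specific energy ε = -301.6 MJ/kg
(d) velocity at periapsis vₚ = 39.66 km/s
(e) semi-latus rectum p = 1.117 Tm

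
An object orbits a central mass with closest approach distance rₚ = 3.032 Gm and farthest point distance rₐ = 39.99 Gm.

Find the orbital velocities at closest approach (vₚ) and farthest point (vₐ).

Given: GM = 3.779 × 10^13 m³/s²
rₚ = 3.032 Gm = 3.032 × 10^9 m
rₐ = 39.99 Gm = 3.999 × 10^10 m
GM = 3.779 × 10^13 m³/s²
a = (rₚ + rₐ)/2 = 2.1511 × 10^10 m
Vis-viva: v² = GM (2/r − 1/a)
vₚ² = 3.779 × 10^13 × (6.59631 × 10^-10 − 4.64878 × 10^-11) = 23170.7 m²/s²
vₚ = 152.219 m/s ≈ 152.2 m/s
vₐ² = 3.779 × 10^13 × (5.00125 × 10^-11 − 4.64878 × 10^-11) = 133.197 m²/s²
vₐ = 11.5411 m/s ≈ 11.54 m/s

Final answer: vₚ = 152.2 m/s, vₐ = 11.54 m/s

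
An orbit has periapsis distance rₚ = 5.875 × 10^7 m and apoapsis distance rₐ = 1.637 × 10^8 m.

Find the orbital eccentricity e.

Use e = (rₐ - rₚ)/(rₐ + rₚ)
rₚ = 5.875 × 10^7 m
rₐ = 1.637 × 10^8 m
rₐ − rₚ = 1.0495 × 10^8 m
rₐ + rₚ = 2.2245 × 10^8 m
e = (rₐ − rₚ)/(rₐ + rₚ) = 0.471791

Final answer: e = 0.4718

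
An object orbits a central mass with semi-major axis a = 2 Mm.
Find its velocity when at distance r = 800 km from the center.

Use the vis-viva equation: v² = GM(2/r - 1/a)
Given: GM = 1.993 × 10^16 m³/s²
a = 2 Mm = 2 × 10^6 m
r = 800 km = 800000 m
GM = 1.993 × 10^16 m³/s²
2/r − 1/a = 2.5 × 10^-6 − 5 × 10^-7 = 2 × 10^-6 m⁻¹
v² = GM (2/r − 1/a) = 3.986 × 10^10 m²/s²
v = 199650 m/s ≈ 199.6 km/s

Final answer: 199.6 km/s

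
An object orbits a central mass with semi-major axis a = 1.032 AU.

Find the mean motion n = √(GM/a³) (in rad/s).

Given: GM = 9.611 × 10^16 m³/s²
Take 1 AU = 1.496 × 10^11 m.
a = 1.032 AU = 1.54387 × 10^11 m
GM = 9.611 × 10^16 m³/s²
a³ = 3.67988 × 10^33 m³
GM/a³ = (9.611 × 10^16) / (3.67988 × 10^33) = 2.61177 × 10^-17 s⁻²
n = √(GM/a³) = 5.11055 × 10^-9 rad/s ≈ 5.111 × 10^-9 rad/s

Final answer: n = 5.111 × 10^-9 rad/s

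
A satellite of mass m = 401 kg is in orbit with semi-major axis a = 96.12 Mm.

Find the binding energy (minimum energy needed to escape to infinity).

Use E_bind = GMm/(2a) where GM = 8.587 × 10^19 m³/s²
a = 96.12 Mm = 9.612 × 10^7 m
GM = 8.587 × 10^19 m³/s²
m = 401 kg
GMm = 8.587 × 10^19 × 401 = 3.44339 × 10^22 m³·kg/s²
2a = 1.9224 × 10^8 m
E_bind = GMm/(2a) = 1.79119 × 10^14 J ≈ 179.1 TJ

Final answer: 179.1 TJ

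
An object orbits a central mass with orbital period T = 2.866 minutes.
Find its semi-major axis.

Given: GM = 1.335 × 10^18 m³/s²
T = 2.866 minutes = 171.96 s
GM = 1.335 × 10^18 m³/s²
Kepler's third law: a³ = GM T² / (4π²)
T² = 29570.2 s²
a³ = (1.335 × 10^18) × 29570.2 / (4π²) = 9.99946 × 10^20 m³
a = (a³)^(1/3) = 9.99982 × 10^6 m ≈ 10 Mm

Final answer: 10 Mm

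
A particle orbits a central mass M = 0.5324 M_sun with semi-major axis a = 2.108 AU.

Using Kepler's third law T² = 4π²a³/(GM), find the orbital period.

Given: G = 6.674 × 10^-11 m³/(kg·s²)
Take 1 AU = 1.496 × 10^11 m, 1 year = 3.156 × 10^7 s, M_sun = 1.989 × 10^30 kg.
M = 0.5324 M_sun = 1.05894 × 10^30 kg
GM = G × M = 6.674 × 10^-11 × 1.05894 × 10^30 = 7.06739 × 10^19 m³/s²
a = 2.108 AU = 3.15357 × 10^11 m
a³ = 3.13622 × 10^34 m³
T = 2π √(a³/GM) = 2π √((3.13622 × 10^34) / (7.06739 × 10^19)) = 2π × 2.10656 × 10^7 s
T = 1.32359 × 10^8 s ≈ 4.194 years

Final answer: 4.194 years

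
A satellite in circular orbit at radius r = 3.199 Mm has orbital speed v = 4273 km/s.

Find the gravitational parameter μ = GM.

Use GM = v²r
r = 3.199 Mm = 3.199 × 10^6 m
v = 4273 km/s = 4.273 × 10^6 m/s
v² = 1.82585 × 10^13 m²/s²
GM = v²r = 1.82585 × 10^13 × 3.199 × 10^6 = 5.8409 × 10^19 m³/s²
GM ≈ 5.841 × 10^19 m³/s²

Final answer: GM = 5.841 × 10^19 m³/s²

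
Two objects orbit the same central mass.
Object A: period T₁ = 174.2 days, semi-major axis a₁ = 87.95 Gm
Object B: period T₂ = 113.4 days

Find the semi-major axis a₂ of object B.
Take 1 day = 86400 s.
T₁ = 174.2 days = 1.50509 × 10^7 s
T₂ = 113.4 days = 9.79776 × 10^6 s
a₁ = 87.95 Gm = 8.795 × 10^10 m
Kepler's third law: (T₂/T₁)² = (a₂/a₁)³  ⇒  a₂ = a₁ (T₂/T₁)^(2/3)
T₂/T₁ = 0.650976
(T₂/T₁)^(2/3) = 0.751121
a₂ = 8.795 × 10^10 m × 0.751121 = 6.60611 × 10^10 m ≈ 66.06 Gm

Final answer: a₂ = 66.06 Gm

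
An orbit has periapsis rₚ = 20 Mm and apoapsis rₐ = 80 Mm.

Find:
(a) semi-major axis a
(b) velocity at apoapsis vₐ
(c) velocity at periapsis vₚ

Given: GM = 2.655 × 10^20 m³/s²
rₚ = 20 Mm = 2 × 10^7 m
rₐ = 80 Mm = 8 × 10^7 m
GM = 2.655 × 10^20 m³/s²
a = (rₚ + rₐ)/2 = 5 × 10^7 m
e = (rₐ − rₚ)/(rₐ + rₚ) = (6 × 10^7) / (1 × 10^8) = 0.6
(a) a = 5 × 10^7 m ≈ 50 Mm
(b) vₐ² = GM (2/rₐ − 1/a) = 2.655 × 10^20 × (2.5 × 10^-8 − 2 × 10^-8) = 1.3275 × 10^12 m²/s²;  vₐ = 1.15217 × 10^6 m/s ≈ 1152 km/s
(c) vₚ² = GM (2/rₚ − 1/a) = 2.655 × 10^20 × (1 × 10^-7 − 2 × 10^-8) = 2.124 × 10^13 m²/s²;  vₚ = 4.60869 × 10^6 m/s ≈ 4609 km/s

Final answer:
(a) semi-major axis a = 50 Mm
(b) velocity at apoapsis vₐ = 1152 km/s
(c) velocity at periapsis vₚ = 4609 km/s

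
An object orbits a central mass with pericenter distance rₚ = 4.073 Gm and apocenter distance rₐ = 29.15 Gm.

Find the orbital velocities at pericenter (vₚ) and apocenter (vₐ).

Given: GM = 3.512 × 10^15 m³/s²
rₚ = 4.073 Gm = 4.073 × 10^9 m
rₐ = 29.15 Gm = 2.915 × 10^10 m
GM = 3.512 × 10^15 m³/s²
a = (rₚ + rₐ)/2 = 1.66115 × 10^10 m
Vis-viva: v² = GM (2/r − 1/a)
vₚ² = 3.512 × 10^15 × (4.91039 × 10^-10 − 6.01993 × 10^-11) = 1.51311 × 10^6 m²/s²
vₚ = 1230.08 m/s ≈ 1.23 km/s
vₐ² = 3.512 × 10^15 × (6.86106 × 10^-11 − 6.01993 × 10^-11) = 29540.7 m²/s²
vₐ = 171.874 m/s ≈ 171.9 m/s

Final answer: vₚ = 1.23 km/s, vₐ = 171.9 m/s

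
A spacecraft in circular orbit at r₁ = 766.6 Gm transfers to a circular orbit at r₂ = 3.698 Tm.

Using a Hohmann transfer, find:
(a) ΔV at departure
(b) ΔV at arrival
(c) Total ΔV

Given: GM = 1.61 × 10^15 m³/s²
r₁ = 766.6 Gm = 7.666 × 10^11 m
r₂ = 3.698 Tm = 3.698 × 10^12 m
GM = 1.61 × 10^15 m³/s²
Transfer ellipse: a_t = (r₁ + r₂)/2 = 2.2323 × 10^12 m
Circular speed at r₁: v₁ = √(GM/r₁) = 45.8277 m/s
Transfer speed at r₁ (periapsis): v₁ₜ = √(GM(2/r₁ − 1/a_t)) = 58.9842 m/s
(a) ΔV₁ = v₁ₜ − v₁ = 13.1565 m/s ≈ 13.16 m/s
Circular speed at r₂: v₂ = √(GM/r₂) = 20.8655 m/s
Transfer speed at r₂ (apoapsis): v₂ₜ = √(GM(2/r₂ − 1/a_t)) = 12.2275 m/s
(b) ΔV₂ = v₂ − v₂ₜ = 8.63803 m/s ≈ 8.638 m/s
(c) ΔV_total = ΔV₁ + ΔV₂ = 21.7945 m/s ≈ 21.79 m/s

Final answer:
(a) ΔV₁ = 13.16 m/s
(b) ΔV₂ = 8.638 m/s
(c) ΔV_total = 21.79 m/s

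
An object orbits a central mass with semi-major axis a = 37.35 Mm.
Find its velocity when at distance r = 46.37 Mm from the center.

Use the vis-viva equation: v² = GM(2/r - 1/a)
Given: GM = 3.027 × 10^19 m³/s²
a = 37.35 Mm = 3.735 × 10^7 m
r = 46.37 Mm = 4.637 × 10^7 m
GM = 3.027 × 10^19 m³/s²
2/r − 1/a = 4.31313 × 10^-8 − 2.67738 × 10^-8 = 1.63576 × 10^-8 m⁻¹
v² = GM (2/r − 1/a) = 4.95144 × 10^11 m²/s²
v = 703665 m/s ≈ 703.7 km/s

Final answer: 703.7 km/s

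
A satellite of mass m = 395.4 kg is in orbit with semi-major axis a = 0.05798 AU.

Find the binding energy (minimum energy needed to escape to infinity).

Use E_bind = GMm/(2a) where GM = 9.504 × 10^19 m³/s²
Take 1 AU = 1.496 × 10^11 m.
a = 0.05798 AU = 8.67381 × 10^9 m
GM = 9.504 × 10^19 m³/s²
m = 395.4 kg
GMm = 9.504 × 10^19 × 395.4 = 3.75788 × 10^22 m³·kg/s²
2a = 1.73476 × 10^10 m
E_bind = GMm/(2a) = 2.16622 × 10^12 J ≈ 2.166 TJ

Final answer: 2.166 TJ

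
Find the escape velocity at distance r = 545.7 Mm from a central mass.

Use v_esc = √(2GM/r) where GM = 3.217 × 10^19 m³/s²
r = 545.7 Mm = 5.457 × 10^8 m
GM = 3.217 × 10^19 m³/s²
2GM/r = 2 × (3.217 × 10^19) / (5.457 × 10^8) = 1.17904 × 10^11 m²/s²
v_esc = √(2GM/r) = 343371 m/s ≈ 343.4 km/s

Final answer: 343.4 km/s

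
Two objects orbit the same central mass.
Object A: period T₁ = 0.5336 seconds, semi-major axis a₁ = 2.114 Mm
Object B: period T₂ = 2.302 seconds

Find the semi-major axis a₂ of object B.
T₁ = 0.5336 seconds
T₂ = 2.302 seconds
a₁ = 2.114 Mm = 2.114 × 10^6 m
Kepler's third law: (T₂/T₁)² = (a₂/a₁)³  ⇒  a₂ = a₁ (T₂/T₁)^(2/3)
T₂/T₁ = 4.31409
(T₂/T₁)^(2/3) = 2.65008
a₂ = 2.114 × 10^6 m × 2.65008 = 5.60228 × 10^6 m ≈ 5.602 Mm

Final answer: a₂ = 5.602 Mm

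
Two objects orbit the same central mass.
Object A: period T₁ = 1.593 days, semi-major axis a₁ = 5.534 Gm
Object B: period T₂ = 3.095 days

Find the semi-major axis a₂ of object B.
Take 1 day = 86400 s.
T₁ = 1.593 days = 137635 s
T₂ = 3.095 days = 267408 s
a₁ = 5.534 Gm = 5.534 × 10^9 m
Kepler's third law: (T₂/T₁)² = (a₂/a₁)³  ⇒  a₂ = a₁ (T₂/T₁)^(2/3)
T₂/T₁ = 1.94288
(T₂/T₁)^(2/3) = 1.55703
a₂ = 5.534 × 10^9 m × 1.55703 = 8.6166 × 10^9 m ≈ 8.617 Gm

Final answer: a₂ = 8.617 Gm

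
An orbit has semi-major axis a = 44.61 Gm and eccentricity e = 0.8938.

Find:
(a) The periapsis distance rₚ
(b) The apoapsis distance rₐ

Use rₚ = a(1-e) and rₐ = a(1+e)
a = 44.61 Gm = 4.461 × 10^10 m
e = 0.8938:  1 − e = 0.1062,  1 + e = 1.8938
(a) rₚ = a(1 − e) = 4.461 × 10^10 m × 0.1062 = 4.73758 × 10^9 m ≈ 4.738 Gm
(b) rₐ = a(1 + e) = 4.461 × 10^10 m × 1.8938 = 8.44824 × 10^10 m ≈ 84.48 Gm

Final answer:
(a) rₚ = 4.738 Gm
(b) rₐ = 84.48 Gm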